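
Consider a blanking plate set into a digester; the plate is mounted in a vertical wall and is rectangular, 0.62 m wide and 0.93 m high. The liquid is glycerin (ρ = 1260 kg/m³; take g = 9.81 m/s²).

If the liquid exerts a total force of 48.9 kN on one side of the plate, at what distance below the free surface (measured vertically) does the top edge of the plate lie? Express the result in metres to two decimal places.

d_top ≈ 6.40 m

γ = ρg = 1260 × 9.81 / 1000 = 12.3606 kN/m³.
A = 0.62 × 0.93 = 0.5766 m².
From F = γ·h_c·A, the centroid depth is h_c = 48.9/(12.3606 × 0.5766) = 6.86111 m.
The centroid lies 0.93/2 = 0.465 m below the top edge, so the top edge sits at h_top = 6.86111 − 0.465 = 6.39611 m below the surface.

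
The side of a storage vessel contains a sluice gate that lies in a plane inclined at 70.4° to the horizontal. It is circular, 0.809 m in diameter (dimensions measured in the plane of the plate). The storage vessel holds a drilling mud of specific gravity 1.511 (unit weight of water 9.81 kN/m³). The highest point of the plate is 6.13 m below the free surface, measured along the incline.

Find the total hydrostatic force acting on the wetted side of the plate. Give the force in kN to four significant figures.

F ≈ 46.90 kN

γ = 1.511 × 9.81 = 14.82291 kN/m³.
Let θ = 70.4° be the plate's angle to the horizontal; measure y along the incline from where the plane meets the free surface. Vertical depth h = y·sinθ with sinθ = 0.942057.
The centroid is at the centre, 0.4045 m below the top of the plate, so y_c = 6.13 + 0.4045 = 6.5345 m and h_c = 6.5345 × 0.942057 = 6.15587 m.
A = π(0.4045)² = 0.514028 m².
Resultant F = γ·h_c·A = 14.82291 × 6.15587 × 0.514028 = 46.904 kN.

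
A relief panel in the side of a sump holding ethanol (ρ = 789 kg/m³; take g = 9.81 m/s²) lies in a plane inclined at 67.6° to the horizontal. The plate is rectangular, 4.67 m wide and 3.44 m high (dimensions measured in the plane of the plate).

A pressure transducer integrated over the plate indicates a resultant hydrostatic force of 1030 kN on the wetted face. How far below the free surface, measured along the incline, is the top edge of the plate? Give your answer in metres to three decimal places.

y_top ≈ 7.240 m

γ = ρg = 789 × 9.81 / 1000 = 7.74009 kN/m³.
A = 4.67 × 3.44 = 16.0648 m².
From F = γ·h_c·A, the centroid depth is h_c = 1030/(7.74009 × 16.0648) = 8.28354 m.
Let θ = 67.6° be the plate's angle to the horizontal; measure y along the incline from where the plane meets the free surface. Vertical depth h = y·sinθ with sinθ = 0.924546.
Along the incline, y_c = h_c/sinθ = 8.28354/0.924546 = 8.95958 m.
The centroid lies 3.44/2 = 1.72 m below the top edge, so the top edge sits at y_top = 8.95958 − 1.72 = 7.23958 m along the incline.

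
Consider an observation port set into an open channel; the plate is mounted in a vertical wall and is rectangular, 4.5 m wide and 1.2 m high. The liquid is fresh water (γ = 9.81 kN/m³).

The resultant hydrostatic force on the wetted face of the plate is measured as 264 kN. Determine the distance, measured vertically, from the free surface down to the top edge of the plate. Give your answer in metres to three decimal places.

d_top ≈ 4.384 m

γ = 9.81 kN/m³.
A = 4.5 × 1.2 = 5.4 m².
From F = γ·h_c·A, the centroid depth is h_c = 264/(9.81 × 5.4) = 4.98358 m.
The centroid lies 1.2/2 = 0.6 m below the top edge, so the top edge sits at h_top = 4.98358 − 0.6 = 4.38358 m below the surface.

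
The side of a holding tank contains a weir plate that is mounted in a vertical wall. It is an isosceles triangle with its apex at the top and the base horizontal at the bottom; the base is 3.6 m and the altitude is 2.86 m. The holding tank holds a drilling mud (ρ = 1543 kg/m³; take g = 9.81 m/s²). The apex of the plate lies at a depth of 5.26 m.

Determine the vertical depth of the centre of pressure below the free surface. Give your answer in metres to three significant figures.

γ = ρg = 1543 × 9.81 / 1000 = 15.13683 kN/m³.
With the apex up, the centroid sits 2h/3 = 2 × 2.86/3 = 1.90667 m below the apex, so the centroid depth is h_c = 5.26 + 1.90667 = 7.16667 m.
A = ½ × 3.6 × 2.86 = 5.148 m².
Resultant F = γ·h_c·A = 15.13683 × 7.16667 × 5.148 = 558.458 kN.
I_c = b·h³/36 = 3.6 × 2.86³/36 = 2.33937 m⁴.
Centre of pressure: y_p = y_c + I_c/(y_c·A) = 7.16667 + 2.33937/(7.16667 × 5.148) = 7.16667 + 0.0634078 = 7.23008 m along the plane.

h_p = 7.23 m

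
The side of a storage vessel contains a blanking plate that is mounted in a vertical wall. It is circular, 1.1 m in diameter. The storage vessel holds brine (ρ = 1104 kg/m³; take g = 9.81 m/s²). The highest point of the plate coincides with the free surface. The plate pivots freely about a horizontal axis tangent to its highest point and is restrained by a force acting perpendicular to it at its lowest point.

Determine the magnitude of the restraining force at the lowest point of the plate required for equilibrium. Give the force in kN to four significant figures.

γ = ρg = 1104 × 9.81 / 1000 = 10.83024 kN/m³.
The centroid is at the centre, 0.55 m below the top of the plate, so the centroid depth is h_c = 0.55 m.
A = π(0.55)² = 0.950332 m².
Resultant F = γ·h_c·A = 10.83024 × 0.55 × 0.950332 = 5.66078 kN.
I_c = πr⁴/4 = π × 0.55⁴/4 = 0.0718688 m⁴.
Centre of pressure: y_p = y_c + I_c/(y_c·A) = 0.55 + 0.0718688/(0.55 × 0.950332) = 0.55 + 0.1375 = 0.6875 m along the plane.
The resultant acts 0.55 + 0.1375 = 0.6875 m (along the plate) below the hinge at the top edge, so the moment about the hinge is M = F × 0.6875 = 5.66078 × 0.6875 = 3.89179 kN·m.
A normal force at the bottom, 1.1 m from the hinge, must supply this moment: P = 3.89179/1.1 = 3.53799 kN.

P ≈ 3.538 kN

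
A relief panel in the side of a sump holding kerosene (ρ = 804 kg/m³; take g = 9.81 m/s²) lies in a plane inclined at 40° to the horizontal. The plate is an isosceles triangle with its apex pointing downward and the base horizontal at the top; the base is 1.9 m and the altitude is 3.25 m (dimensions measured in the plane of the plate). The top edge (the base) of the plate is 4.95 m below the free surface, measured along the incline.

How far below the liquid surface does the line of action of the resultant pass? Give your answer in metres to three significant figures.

γ = ρg = 804 × 9.81 / 1000 = 7.88724 kN/m³.
Let θ = 40° be the plate's angle to the horizontal; measure y along the incline from where the plane meets the free surface. Vertical depth h = y·sinθ with sinθ = 0.642788.
With the apex down, the centroid sits h/3 = 3.25/3 = 1.08333 m below the base (the top edge), so y_c = 4.95 + 1.08333 = 6.03333 m and h_c = 6.03333 × 0.642788 = 3.87815 m.
A = ½ × 1.9 × 3.25 = 3.0875 m².
Resultant F = γ·h_c·A = 7.88724 × 3.87815 × 3.0875 = 94.4401 kN.
I_c = b·h³/36 = 1.9 × 3.25³/36 = 1.81176 m⁴.
Centre of pressure: y_p = y_c + I_c/(y_c·A) = 6.03333 + 1.81176/(6.03333 × 3.0875) = 6.03333 + 0.0972605 = 6.13059 m along the plane.
Vertically, h_p = y_p·sinθ = 6.13059 × 0.642788 = 3.94067 m.

h_p = 3.94 m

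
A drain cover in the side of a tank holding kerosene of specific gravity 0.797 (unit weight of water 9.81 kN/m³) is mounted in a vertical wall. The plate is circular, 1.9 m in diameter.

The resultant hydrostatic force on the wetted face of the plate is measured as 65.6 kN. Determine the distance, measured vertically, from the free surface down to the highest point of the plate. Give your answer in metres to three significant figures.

d_top ≈ 2.01 m

γ = 0.797 × 9.81 = 7.81857 kN/m³.
A = π(0.95)² = 2.83529 m².
From F = γ·h_c·A, the centroid depth is h_c = 65.6/(7.81857 × 2.83529) = 2.95923 m.
The centroid is at the centre, 0.95 m below the top of the plate, so the highest point sits at h_top = 2.95923 − 0.95 = 2.00923 m below the surface.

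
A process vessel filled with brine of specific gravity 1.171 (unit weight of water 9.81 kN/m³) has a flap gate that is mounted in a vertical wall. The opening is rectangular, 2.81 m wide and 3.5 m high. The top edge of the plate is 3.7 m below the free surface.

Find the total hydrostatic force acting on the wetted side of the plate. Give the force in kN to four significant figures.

γ = 1.171 × 9.81 = 11.48751 kN/m³.
The centroid lies 3.5/2 = 1.75 m below the top edge, so the centroid depth is h_c = 3.7 + 1.75 = 5.45 m.
A = 2.81 × 3.5 = 9.835 m².
Resultant F = γ·h_c·A = 11.48751 × 5.45 × 9.835 = 615.739 kN.

F ≈ 615.7 kN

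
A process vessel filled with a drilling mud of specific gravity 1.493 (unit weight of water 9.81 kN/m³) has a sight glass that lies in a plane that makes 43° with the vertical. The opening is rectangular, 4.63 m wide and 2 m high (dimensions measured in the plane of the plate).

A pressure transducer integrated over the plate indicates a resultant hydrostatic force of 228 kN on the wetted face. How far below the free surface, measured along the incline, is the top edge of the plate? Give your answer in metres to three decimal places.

y_top ≈ 1.299 m

γ = 1.493 × 9.81 = 14.64633 kN/m³.
A = 4.63 × 2 = 9.26 m².
From F = γ·h_c·A, the centroid depth is h_c = 228/(14.64633 × 9.26) = 1.68111 m.
The plate makes 43° with the vertical, i.e. θ = 90° − 43° = 47° to the horizontal. Measuring y along the incline from the free-surface line, vertical depth h = y·sinθ with sinθ = 0.731354.
Along the incline, y_c = h_c/sinθ = 1.68111/0.731354 = 2.29863 m.
The centroid lies 2/2 = 1 m below the top edge, so the top edge sits at y_top = 2.29863 − 1 = 1.29863 m along the incline.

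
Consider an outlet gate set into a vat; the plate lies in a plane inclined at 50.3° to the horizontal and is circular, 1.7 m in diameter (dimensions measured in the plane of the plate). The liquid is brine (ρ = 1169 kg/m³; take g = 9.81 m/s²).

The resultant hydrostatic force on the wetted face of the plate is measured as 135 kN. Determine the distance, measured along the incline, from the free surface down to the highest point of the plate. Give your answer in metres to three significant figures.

γ = ρg = 1169 × 9.81 / 1000 = 11.46789 kN/m³.
A = π(0.85)² = 2.2698 m².
From F = γ·h_c·A, the centroid depth is h_c = 135/(11.46789 × 2.2698) = 5.18636 m.
Let θ = 50.3° be the plate's angle to the horizontal; measure y along the incline from where the plane meets the free surface. Vertical depth h = y·sinθ with sinθ = 0.769400.
Along the incline, y_c = h_c/sinθ = 5.18636/0.769400 = 6.74079 m.
The centroid is at the centre, 0.85 m below the top of the plate, so the highest point sits at y_top = 6.74079 − 0.85 = 5.89079 m along the incline.

y_top ≈ 5.89 m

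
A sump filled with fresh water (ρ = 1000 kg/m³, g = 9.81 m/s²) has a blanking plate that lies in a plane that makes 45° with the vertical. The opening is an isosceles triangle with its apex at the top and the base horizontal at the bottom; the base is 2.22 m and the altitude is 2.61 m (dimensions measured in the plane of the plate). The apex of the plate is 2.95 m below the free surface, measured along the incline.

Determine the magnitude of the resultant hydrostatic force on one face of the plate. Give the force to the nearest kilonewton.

F ≈ 94 kN

γ = ρg = 1000 × 9.81 = 9810 N/m³ = 9.81 kN/m³.
The plate makes 45° with the vertical, i.e. θ = 90° − 45° = 45° to the horizontal. Measuring y along the incline from the free-surface line, vertical depth h = y·sinθ with sinθ = 0.707107.
With the apex up, the centroid sits 2h/3 = 2 × 2.61/3 = 1.74 m below the apex, so y_c = 2.95 + 1.74 = 4.69 m and h_c = 4.69 × 0.707107 = 3.31633 m.
A = ½ × 2.22 × 2.61 = 2.8971 m².
Resultant F = γ·h_c·A = 9.81 × 3.31633 × 2.8971 = 94.2519 kN.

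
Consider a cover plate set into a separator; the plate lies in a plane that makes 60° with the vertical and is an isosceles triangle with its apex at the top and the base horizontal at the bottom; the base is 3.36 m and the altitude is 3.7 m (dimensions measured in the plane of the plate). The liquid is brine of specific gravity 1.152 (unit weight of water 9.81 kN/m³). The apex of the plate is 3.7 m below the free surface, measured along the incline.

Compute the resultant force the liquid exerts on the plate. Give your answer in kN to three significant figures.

γ = 1.152 × 9.81 = 11.30112 kN/m³.
The plate makes 60° with the vertical, i.e. θ = 90° − 60° = 30° to the horizontal. Measuring y along the incline from the free-surface line, vertical depth h = y·sinθ with sinθ = 0.500000.
With the apex up, the centroid sits 2h/3 = 2 × 3.7/3 = 2.46667 m below the apex, so y_c = 3.7 + 2.46667 = 6.16667 m and h_c = 6.16667 × 0.500000 = 3.08333 m.
A = ½ × 3.36 × 3.7 = 6.216 m².
Resultant F = γ·h_c·A = 11.30112 × 3.08333 × 6.216 = 216.597 kN.

F ≈ 217 kN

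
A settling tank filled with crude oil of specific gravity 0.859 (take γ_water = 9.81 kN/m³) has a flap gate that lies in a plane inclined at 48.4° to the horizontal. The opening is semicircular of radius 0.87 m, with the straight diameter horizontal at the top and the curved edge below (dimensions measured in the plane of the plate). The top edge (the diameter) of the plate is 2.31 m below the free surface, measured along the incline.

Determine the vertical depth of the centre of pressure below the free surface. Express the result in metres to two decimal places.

h_p = 2.02 m

γ = 0.859 × 9.81 = 8.42679 kN/m³.
Let θ = 48.4° be the plate's angle to the horizontal; measure y along the incline from where the plane meets the free surface. Vertical depth h = y·sinθ with sinθ = 0.747798.
The centroid of a semicircle lies 4r/(3π) = 0.369239 m from the diameter, here below the top edge, so y_c = 2.31 + 0.369239 = 2.67924 m and h_c = 2.67924 × 0.747798 = 2.00353 m.
A = πr²/2 = π × 0.87²/2 = 1.18894 m².
Resultant F = γ·h_c·A = 8.42679 × 2.00353 × 1.18894 = 20.0733 kN.
I_c = (π/8 − 8/(9π))·r⁴ = 0.109757 × 0.87⁴ = 0.0628795 m⁴.
Centre of pressure: y_p = y_c + I_c/(y_c·A) = 2.67924 + 0.0628795/(2.67924 × 1.18894) = 2.67924 + 0.0197396 = 2.69898 m along the plane.
Vertically, h_p = y_p·sinθ = 2.69898 × 0.747798 = 2.01829 m.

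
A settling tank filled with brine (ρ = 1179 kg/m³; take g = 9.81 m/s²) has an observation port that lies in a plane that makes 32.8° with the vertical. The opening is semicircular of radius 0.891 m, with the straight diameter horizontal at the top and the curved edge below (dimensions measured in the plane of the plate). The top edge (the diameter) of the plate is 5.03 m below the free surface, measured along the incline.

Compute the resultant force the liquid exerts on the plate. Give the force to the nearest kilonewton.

F ≈ 66 kN

γ = ρg = 1179 × 9.81 / 1000 = 11.56599 kN/m³.
The plate makes 32.8° with the vertical, i.e. θ = 90° − 32.8° = 57.2° to the horizontal. Measuring y along the incline from the free-surface line, vertical depth h = y·sinθ with sinθ = 0.840567.
The centroid of a semicircle lies 4r/(3π) = 0.378152 m from the diameter, here below the top edge, so y_c = 5.03 + 0.378152 = 5.40815 m and h_c = 5.40815 × 0.840567 = 4.54591 m.
A = πr²/2 = π × 0.891²/2 = 1.24703 m².
Resultant F = γ·h_c·A = 11.56599 × 4.54591 × 1.24703 = 65.5663 kN.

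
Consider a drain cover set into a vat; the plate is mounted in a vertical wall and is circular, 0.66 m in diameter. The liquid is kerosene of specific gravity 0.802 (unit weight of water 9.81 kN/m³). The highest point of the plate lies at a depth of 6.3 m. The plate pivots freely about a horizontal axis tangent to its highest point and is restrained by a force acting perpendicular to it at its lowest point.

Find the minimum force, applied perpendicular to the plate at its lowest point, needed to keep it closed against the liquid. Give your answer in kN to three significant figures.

γ = 0.802 × 9.81 = 7.86762 kN/m³.
The centroid is at the centre, 0.33 m below the top of the plate, so the centroid depth is h_c = 6.3 + 0.33 = 6.63 m.
A = π(0.33)² = 0.342119 m².
Resultant F = γ·h_c·A = 7.86762 × 6.63 × 0.342119 = 17.8457 kN.
I_c = πr⁴/4 = π × 0.33⁴/4 = 0.0093142 m⁴.
Centre of pressure: y_p = y_c + I_c/(y_c·A) = 6.63 + 0.0093142/(6.63 × 0.342119) = 6.63 + 0.00410634 = 6.63411 m along the plane.
The resultant acts 0.33 + 0.00410634 = 0.334106 m (along the plate) below the hinge at the top edge, so the moment about the hinge is M = F × 0.334106 = 17.8457 × 0.334106 = 5.96236 kN·m.
A normal force at the bottom, 0.66 m from the hinge, must supply this moment: P = 5.96236/0.66 = 9.03388 kN.

P ≈ 9.03 kN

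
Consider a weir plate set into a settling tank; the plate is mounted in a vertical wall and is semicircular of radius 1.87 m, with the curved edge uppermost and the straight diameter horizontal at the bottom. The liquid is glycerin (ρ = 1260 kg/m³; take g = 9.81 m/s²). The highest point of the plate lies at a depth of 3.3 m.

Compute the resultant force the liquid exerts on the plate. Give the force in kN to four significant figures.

γ = ρg = 1260 × 9.81 / 1000 = 12.3606 kN/m³.
The centroid lies 4r/(3π) = 0.793653 m above the diameter, so r − 4r/(3π) = 1.87 − 0.793653 = 1.07635 m below the topmost point, so the centroid depth is h_c = 3.3 + 1.07635 = 4.37635 m.
A = πr²/2 = π × 1.87²/2 = 5.49292 m².
Resultant F = γ·h_c·A = 12.3606 × 4.37635 × 5.49292 = 297.136 kN.

F ≈ 297.1 kN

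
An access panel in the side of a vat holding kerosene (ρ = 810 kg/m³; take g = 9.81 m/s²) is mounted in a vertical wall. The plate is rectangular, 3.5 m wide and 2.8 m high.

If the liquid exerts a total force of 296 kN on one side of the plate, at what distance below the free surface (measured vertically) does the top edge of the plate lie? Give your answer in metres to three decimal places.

γ = ρg = 810 × 9.81 / 1000 = 7.9461 kN/m³.
A = 3.5 × 2.8 = 9.8 m².
From F = γ·h_c·A, the centroid depth is h_c = 296/(7.9461 × 9.8) = 3.80112 m.
The centroid lies 2.8/2 = 1.4 m below the top edge, so the top edge sits at h_top = 3.80112 − 1.4 = 2.40112 m below the surface.

d_top ≈ 2.401 m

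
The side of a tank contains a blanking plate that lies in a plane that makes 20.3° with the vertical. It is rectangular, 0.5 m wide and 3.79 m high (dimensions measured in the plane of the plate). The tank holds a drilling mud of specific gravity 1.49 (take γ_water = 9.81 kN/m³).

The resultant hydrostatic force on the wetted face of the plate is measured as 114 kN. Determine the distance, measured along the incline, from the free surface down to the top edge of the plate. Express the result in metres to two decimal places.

y_top ≈ 2.49 m

γ = 1.49 × 9.81 = 14.6169 kN/m³.
A = 0.5 × 3.79 = 1.895 m².
From F = γ·h_c·A, the centroid depth is h_c = 114/(14.6169 × 1.895) = 4.11567 m.
The plate makes 20.3° with the vertical, i.e. θ = 90° − 20.3° = 69.7° to the horizontal. Measuring y along the incline from the free-surface line, vertical depth h = y·sinθ with sinθ = 0.937889.
Along the incline, y_c = h_c/sinθ = 4.11567/0.937889 = 4.38823 m.
The centroid lies 3.79/2 = 1.895 m below the top edge, so the top edge sits at y_top = 4.38823 − 1.895 = 2.49323 m along the incline.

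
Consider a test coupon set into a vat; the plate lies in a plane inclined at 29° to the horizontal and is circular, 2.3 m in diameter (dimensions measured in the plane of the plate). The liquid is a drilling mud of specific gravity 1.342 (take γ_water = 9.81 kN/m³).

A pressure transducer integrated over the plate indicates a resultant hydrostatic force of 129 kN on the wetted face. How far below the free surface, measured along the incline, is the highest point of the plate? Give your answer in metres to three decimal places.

γ = 1.342 × 9.81 = 13.16502 kN/m³.
A = π(1.15)² = 4.15476 m².
From F = γ·h_c·A, the centroid depth is h_c = 129/(13.16502 × 4.15476) = 2.35843 m.
Let θ = 29° be the plate's angle to the horizontal; measure y along the incline from where the plane meets the free surface. Vertical depth h = y·sinθ with sinθ = 0.484810.
Along the incline, y_c = h_c/sinθ = 2.35843/0.484810 = 4.86465 m.
The centroid is at the centre, 1.15 m below the top of the plate, so the highest point sits at y_top = 4.86465 − 1.15 = 3.71465 m along the incline.

y_top ≈ 3.715 m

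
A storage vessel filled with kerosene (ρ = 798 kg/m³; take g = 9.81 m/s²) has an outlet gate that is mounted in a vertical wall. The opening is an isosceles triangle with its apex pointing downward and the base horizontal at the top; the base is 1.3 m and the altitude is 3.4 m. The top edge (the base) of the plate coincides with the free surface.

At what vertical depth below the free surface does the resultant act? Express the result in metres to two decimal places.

h_p = 1.70 m

γ = ρg = 798 × 9.81 / 1000 = 7.82838 kN/m³.
With the apex down, the centroid sits h/3 = 3.4/3 = 1.13333 m below the base (the top edge), so the centroid depth is h_c = 1.13333 m.
A = ½ × 1.3 × 3.4 = 2.21 m².
Resultant F = γ·h_c·A = 7.82838 × 1.13333 × 2.21 = 19.6074 kN.
I_c = b·h³/36 = 1.3 × 3.4³/36 = 1.41931 m⁴.
Centre of pressure: y_p = y_c + I_c/(y_c·A) = 1.13333 + 1.41931/(1.13333 × 2.21) = 1.13333 + 0.566668 = 1.7 m along the plane.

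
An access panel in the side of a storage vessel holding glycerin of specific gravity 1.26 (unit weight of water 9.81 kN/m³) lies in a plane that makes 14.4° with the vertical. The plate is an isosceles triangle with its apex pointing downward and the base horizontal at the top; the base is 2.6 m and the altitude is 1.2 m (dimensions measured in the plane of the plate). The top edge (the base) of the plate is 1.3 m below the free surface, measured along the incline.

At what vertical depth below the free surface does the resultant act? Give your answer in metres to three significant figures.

γ = 1.26 × 9.81 = 12.3606 kN/m³.
The plate makes 14.4° with the vertical, i.e. θ = 90° − 14.4° = 75.6° to the horizontal. Measuring y along the incline from the free-surface line, vertical depth h = y·sinθ with sinθ = 0.968583.
With the apex down, the centroid sits h/3 = 1.2/3 = 0.4 m below the base (the top edge), so y_c = 1.3 + 0.4 = 1.7 m and h_c = 1.7 × 0.968583 = 1.64659 m.
A = ½ × 2.6 × 1.2 = 1.56 m².
Resultant F = γ·h_c·A = 12.3606 × 1.64659 × 1.56 = 31.7504 kN.
I_c = b·h³/36 = 2.6 × 1.2³/36 = 0.1248 m⁴.
Centre of pressure: y_p = y_c + I_c/(y_c·A) = 1.7 + 0.1248/(1.7 × 1.56) = 1.7 + 0.0470588 = 1.74706 m along the plane.
Vertically, h_p = y_p·sinθ = 1.74706 × 0.968583 = 1.69217 m.

h_p = 1.69 m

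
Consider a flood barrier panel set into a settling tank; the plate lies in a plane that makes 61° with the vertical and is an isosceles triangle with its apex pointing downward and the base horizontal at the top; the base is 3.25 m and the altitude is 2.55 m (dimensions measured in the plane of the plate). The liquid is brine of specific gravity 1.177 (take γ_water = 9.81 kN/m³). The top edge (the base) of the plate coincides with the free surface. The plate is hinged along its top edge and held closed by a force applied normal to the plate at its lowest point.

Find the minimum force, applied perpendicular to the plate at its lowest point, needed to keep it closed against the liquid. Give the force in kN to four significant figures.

P ≈ 9.858 kN

γ = 1.177 × 9.81 = 11.54637 kN/m³.
The plate makes 61° with the vertical, i.e. θ = 90° − 61° = 29° to the horizontal. Measuring y along the incline from the free-surface line, vertical depth h = y·sinθ with sinθ = 0.484810.
With the apex down, the centroid sits h/3 = 2.55/3 = 0.85 m below the base (the top edge), so y_c = 0.85 m and h_c = 0.85 × 0.484810 = 0.412089 m.
A = ½ × 3.25 × 2.55 = 4.14375 m².
Resultant F = γ·h_c·A = 11.54637 × 0.412089 × 4.14375 = 19.7165 kN.
I_c = b·h³/36 = 3.25 × 2.55³/36 = 1.49693 m⁴.
Centre of pressure: y_p = y_c + I_c/(y_c·A) = 0.85 + 1.49693/(0.85 × 4.14375) = 0.85 + 0.425 = 1.275 m along the plane.
The resultant acts 0.85 + 0.425 = 1.275 m (along the plate) below the hinge at the top edge, so the moment about the hinge is M = F × 1.275 = 19.7165 × 1.275 = 25.1385 kN·m.
A normal force at the bottom, 2.55 m from the hinge, must supply this moment: P = 25.1385/2.55 = 9.85824 kN.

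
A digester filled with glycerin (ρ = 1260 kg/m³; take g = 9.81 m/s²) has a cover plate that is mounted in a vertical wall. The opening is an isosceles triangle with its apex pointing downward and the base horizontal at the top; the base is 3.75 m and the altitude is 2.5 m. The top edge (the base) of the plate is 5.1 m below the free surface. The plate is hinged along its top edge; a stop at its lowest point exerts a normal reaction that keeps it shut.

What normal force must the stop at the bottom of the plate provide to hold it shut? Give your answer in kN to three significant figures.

P ≈ 123 kN

γ = ρg = 1260 × 9.81 / 1000 = 12.3606 kN/m³.
With the apex down, the centroid sits h/3 = 2.5/3 = 0.833333 m below the base (the top edge), so the centroid depth is h_c = 5.1 + 0.833333 = 5.93333 m.
A = ½ × 3.75 × 2.5 = 4.6875 m².
Resultant F = γ·h_c·A = 12.3606 × 5.93333 × 4.6875 = 343.779 kN.
I_c = b·h³/36 = 3.75 × 2.5³/36 = 1.6276 m⁴.
Centre of pressure: y_p = y_c + I_c/(y_c·A) = 5.93333 + 1.6276/(5.93333 × 4.6875) = 5.93333 + 0.0585205 = 5.99185 m along the plane.
The resultant acts 0.833333 + 0.0585205 = 0.891853 m (along the plate) below the hinge at the top edge, so the moment about the hinge is M = F × 0.891853 = 343.779 × 0.891853 = 306.6 kN·m.
A normal force at the bottom, 2.5 m from the hinge, must supply this moment: P = 306.6/2.5 = 122.64 kN.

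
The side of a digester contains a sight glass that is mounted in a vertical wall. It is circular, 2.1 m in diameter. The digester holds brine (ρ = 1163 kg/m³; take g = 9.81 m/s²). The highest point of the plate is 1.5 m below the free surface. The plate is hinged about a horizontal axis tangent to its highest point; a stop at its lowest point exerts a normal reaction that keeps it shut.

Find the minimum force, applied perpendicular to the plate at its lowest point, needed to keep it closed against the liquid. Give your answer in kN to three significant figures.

γ = ρg = 1163 × 9.81 / 1000 = 11.40903 kN/m³.
The centroid is at the centre, 1.05 m below the top of the plate, so the centroid depth is h_c = 1.5 + 1.05 = 2.55 m.
A = π(1.05)² = 3.46361 m².
Resultant F = γ·h_c·A = 11.40903 × 2.55 × 3.46361 = 100.767 kN.
I_c = πr⁴/4 = π × 1.05⁴/4 = 0.954656 m⁴.
Centre of pressure: y_p = y_c + I_c/(y_c·A) = 2.55 + 0.954656/(2.55 × 3.46361) = 2.55 + 0.108088 = 2.65809 m along the plane.
The resultant acts 1.05 + 0.108088 = 1.15809 m (along the plate) below the hinge at the top edge, so the moment about the hinge is M = F × 1.15809 = 100.767 × 1.15809 = 116.697 kN·m.
A normal force at the bottom, 2.1 m from the hinge, must supply this moment: P = 116.697/2.1 = 55.57 kN.

P ≈ 55.6 kN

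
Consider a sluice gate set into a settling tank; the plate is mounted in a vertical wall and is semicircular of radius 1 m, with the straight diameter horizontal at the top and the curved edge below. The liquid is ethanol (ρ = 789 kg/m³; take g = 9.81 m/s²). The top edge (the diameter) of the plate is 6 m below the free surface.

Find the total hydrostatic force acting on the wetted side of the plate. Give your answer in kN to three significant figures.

F ≈ 78.1 kN

γ = ρg = 789 × 9.81 / 1000 = 7.74009 kN/m³.
The centroid of a semicircle lies 4r/(3π) = 0.424413 m from the diameter, here below the top edge, so the centroid depth is h_c = 6 + 0.424413 = 6.42441 m.
A = πr²/2 = π × 1²/2 = 1.5708 m².
Resultant F = γ·h_c·A = 7.74009 × 6.42441 × 1.5708 = 78.1088 kN.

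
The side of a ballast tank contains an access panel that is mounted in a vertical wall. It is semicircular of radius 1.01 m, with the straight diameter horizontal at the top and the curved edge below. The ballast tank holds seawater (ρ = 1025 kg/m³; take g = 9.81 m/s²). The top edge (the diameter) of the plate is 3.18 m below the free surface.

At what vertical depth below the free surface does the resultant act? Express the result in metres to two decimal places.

γ = ρg = 1025 × 9.81 / 1000 = 10.05525 kN/m³.
The centroid of a semicircle lies 4r/(3π) = 0.428657 m from the diameter, here below the top edge, so the centroid depth is h_c = 3.18 + 0.428657 = 3.60866 m.
A = πr²/2 = π × 1.01²/2 = 1.60237 m².
Resultant F = γ·h_c·A = 10.05525 × 3.60866 × 1.60237 = 58.1436 kN.
I_c = (π/8 − 8/(9π))·r⁴ = 0.109757 × 1.01⁴ = 0.114214 m⁴.
Centre of pressure: y_p = y_c + I_c/(y_c·A) = 3.60866 + 0.114214/(3.60866 × 1.60237) = 3.60866 + 0.019752 = 3.62841 m along the plane.

h_p = 3.63 m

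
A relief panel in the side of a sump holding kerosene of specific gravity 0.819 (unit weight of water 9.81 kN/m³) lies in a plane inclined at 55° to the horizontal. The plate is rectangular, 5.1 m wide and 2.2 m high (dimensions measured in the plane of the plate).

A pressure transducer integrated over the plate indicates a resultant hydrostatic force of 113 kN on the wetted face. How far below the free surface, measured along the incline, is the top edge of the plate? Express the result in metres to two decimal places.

y_top ≈ 0.43 m

γ = 0.819 × 9.81 = 8.03439 kN/m³.
A = 5.1 × 2.2 = 11.22 m².
From F = γ·h_c·A, the centroid depth is h_c = 113/(8.03439 × 11.22) = 1.25352 m.
Let θ = 55° be the plate's angle to the horizontal; measure y along the incline from where the plane meets the free surface. Vertical depth h = y·sinθ with sinθ = 0.819152.
Along the incline, y_c = h_c/sinθ = 1.25352/0.819152 = 1.53027 m.
The centroid lies 2.2/2 = 1.1 m below the top edge, so the top edge sits at y_top = 1.53027 − 1.1 = 0.43027 m along the incline.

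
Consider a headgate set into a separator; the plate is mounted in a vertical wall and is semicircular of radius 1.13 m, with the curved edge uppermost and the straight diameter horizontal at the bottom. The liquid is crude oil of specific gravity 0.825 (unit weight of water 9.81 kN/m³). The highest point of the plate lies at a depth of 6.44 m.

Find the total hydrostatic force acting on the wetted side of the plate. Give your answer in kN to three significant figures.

F ≈ 115 kN

γ = 0.825 × 9.81 = 8.09325 kN/m³.
The centroid lies 4r/(3π) = 0.479587 m above the diameter, so r − 4r/(3π) = 1.13 − 0.479587 = 0.650413 m below the topmost point, so the centroid depth is h_c = 6.44 + 0.650413 = 7.09041 m.
A = πr²/2 = π × 1.13²/2 = 2.00575 m².
Resultant F = γ·h_c·A = 8.09325 × 7.09041 × 2.00575 = 115.099 kN.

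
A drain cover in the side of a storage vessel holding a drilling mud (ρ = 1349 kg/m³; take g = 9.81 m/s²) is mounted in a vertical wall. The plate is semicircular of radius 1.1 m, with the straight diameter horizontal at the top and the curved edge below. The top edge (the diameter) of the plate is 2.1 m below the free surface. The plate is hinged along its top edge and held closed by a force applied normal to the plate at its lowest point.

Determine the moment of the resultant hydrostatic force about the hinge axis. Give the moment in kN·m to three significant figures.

γ = ρg = 1349 × 9.81 / 1000 = 13.23369 kN/m³.
The centroid of a semicircle lies 4r/(3π) = 0.466854 m from the diameter, here below the top edge, so the centroid depth is h_c = 2.1 + 0.466854 = 2.56685 m.
A = πr²/2 = π × 1.1²/2 = 1.90066 m².
Resultant F = γ·h_c·A = 13.23369 × 2.56685 × 1.90066 = 64.5633 kN.
I_c = (π/8 − 8/(9π))·r⁴ = 0.109757 × 1.1⁴ = 0.160695 m⁴.
Centre of pressure: y_p = y_c + I_c/(y_c·A) = 2.56685 + 0.160695/(2.56685 × 1.90066) = 2.56685 + 0.032938 = 2.59979 m along the plane.
The resultant acts 0.466854 + 0.032938 = 0.499792 m (along the plate) below the hinge at the top edge, so the moment about the hinge is M = F × 0.499792 = 64.5633 × 0.499792 = 32.2682 kN·m.

M ≈ 32.3 kN·m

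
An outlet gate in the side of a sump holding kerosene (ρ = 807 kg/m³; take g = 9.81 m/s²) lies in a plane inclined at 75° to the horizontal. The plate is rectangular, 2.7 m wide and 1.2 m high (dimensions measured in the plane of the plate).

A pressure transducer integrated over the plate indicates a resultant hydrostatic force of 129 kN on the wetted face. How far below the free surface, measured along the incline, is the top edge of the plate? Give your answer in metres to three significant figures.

γ = ρg = 807 × 9.81 / 1000 = 7.91667 kN/m³.
A = 2.7 × 1.2 = 3.24 m².
From F = γ·h_c·A, the centroid depth is h_c = 129/(7.91667 × 3.24) = 5.02924 m.
Let θ = 75° be the plate's angle to the horizontal; measure y along the incline from where the plane meets the free surface. Vertical depth h = y·sinθ with sinθ = 0.965926.
Along the incline, y_c = h_c/sinθ = 5.02924/0.965926 = 5.20665 m.
The centroid lies 1.2/2 = 0.6 m below the top edge, so the top edge sits at y_top = 5.20665 − 0.6 = 4.60665 m along the incline.

y_top ≈ 4.61 m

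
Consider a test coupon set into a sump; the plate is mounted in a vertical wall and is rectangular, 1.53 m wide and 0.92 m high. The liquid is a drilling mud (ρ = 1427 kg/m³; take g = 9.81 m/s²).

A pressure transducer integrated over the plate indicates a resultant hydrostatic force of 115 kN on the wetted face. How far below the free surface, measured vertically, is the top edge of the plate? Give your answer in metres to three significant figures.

γ = ρg = 1427 × 9.81 / 1000 = 13.99887 kN/m³.
A = 1.53 × 0.92 = 1.4076 m².
From F = γ·h_c·A, the centroid depth is h_c = 115/(13.99887 × 1.4076) = 5.83614 m.
The centroid lies 0.92/2 = 0.46 m below the top edge, so the top edge sits at h_top = 5.83614 − 0.46 = 5.37614 m below the surface.

d_top ≈ 5.38 m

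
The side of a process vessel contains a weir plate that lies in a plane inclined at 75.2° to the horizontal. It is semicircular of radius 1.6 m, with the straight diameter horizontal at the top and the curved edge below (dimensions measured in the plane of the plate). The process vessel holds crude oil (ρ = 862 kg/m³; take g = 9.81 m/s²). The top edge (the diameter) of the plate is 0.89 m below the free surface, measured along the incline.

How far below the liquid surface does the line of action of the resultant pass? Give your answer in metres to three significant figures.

γ = ρg = 862 × 9.81 / 1000 = 8.45622 kN/m³.
Let θ = 75.2° be the plate's angle to the horizontal; measure y along the incline from where the plane meets the free surface. Vertical depth h = y·sinθ with sinθ = 0.966823.
The centroid of a semicircle lies 4r/(3π) = 0.679061 m from the diameter, here below the top edge, so y_c = 0.89 + 0.679061 = 1.56906 m and h_c = 1.56906 × 0.966823 = 1.517 m.
A = πr²/2 = π × 1.6²/2 = 4.02124 m².
Resultant F = γ·h_c·A = 8.45622 × 1.517 × 4.02124 = 51.5848 kN.
I_c = (π/8 − 8/(9π))·r⁴ = 0.109757 × 1.6⁴ = 0.719303 m⁴.
Centre of pressure: y_p = y_c + I_c/(y_c·A) = 1.56906 + 0.719303/(1.56906 × 4.02124) = 1.56906 + 0.114002 = 1.68306 m along the plane.
Vertically, h_p = y_p·sinθ = 1.68306 × 0.966823 = 1.62722 m.

h_p = 1.63 m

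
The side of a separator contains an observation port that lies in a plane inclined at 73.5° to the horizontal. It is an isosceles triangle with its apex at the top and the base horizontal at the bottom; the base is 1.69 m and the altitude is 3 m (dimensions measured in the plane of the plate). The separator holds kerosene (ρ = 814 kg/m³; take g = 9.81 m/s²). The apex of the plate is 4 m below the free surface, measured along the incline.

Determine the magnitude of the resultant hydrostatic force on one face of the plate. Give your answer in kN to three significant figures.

F ≈ 116 kN

γ = ρg = 814 × 9.81 / 1000 = 7.98534 kN/m³.
Let θ = 73.5° be the plate's angle to the horizontal; measure y along the incline from where the plane meets the free surface. Vertical depth h = y·sinθ with sinθ = 0.958820.
With the apex up, the centroid sits 2h/3 = 2 × 3/3 = 2 m below the apex, so y_c = 4 + 2 = 6 m and h_c = 6 × 0.958820 = 5.75292 m.
A = ½ × 1.69 × 3 = 2.535 m².
Resultant F = γ·h_c·A = 7.98534 × 5.75292 × 2.535 = 116.455 kN.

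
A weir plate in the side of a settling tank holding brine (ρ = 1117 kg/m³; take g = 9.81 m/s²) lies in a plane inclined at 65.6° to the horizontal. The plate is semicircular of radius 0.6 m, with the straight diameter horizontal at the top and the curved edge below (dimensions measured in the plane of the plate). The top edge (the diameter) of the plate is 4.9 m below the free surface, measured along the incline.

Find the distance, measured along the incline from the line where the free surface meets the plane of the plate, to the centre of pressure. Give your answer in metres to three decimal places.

γ = ρg = 1117 × 9.81 / 1000 = 10.95777 kN/m³.
Let θ = 65.6° be the plate's angle to the horizontal; measure y along the incline from where the plane meets the free surface. Vertical depth h = y·sinθ with sinθ = 0.910684.
The centroid of a semicircle lies 4r/(3π) = 0.254648 m from the diameter, here below the top edge, so y_c = 4.9 + 0.254648 = 5.15465 m and h_c = 5.15465 × 0.910684 = 4.69426 m.
A = πr²/2 = π × 0.6²/2 = 0.565487 m².
Resultant F = γ·h_c·A = 10.95777 × 4.69426 × 0.565487 = 29.0879 kN.
I_c = (π/8 − 8/(9π))·r⁴ = 0.109757 × 0.6⁴ = 0.0142245 m⁴.
Centre of pressure: y_p = y_c + I_c/(y_c·A) = 5.15465 + 0.0142245/(5.15465 × 0.565487) = 5.15465 + 0.00487995 = 5.15953 m along the plane.

y_p = 5.160 m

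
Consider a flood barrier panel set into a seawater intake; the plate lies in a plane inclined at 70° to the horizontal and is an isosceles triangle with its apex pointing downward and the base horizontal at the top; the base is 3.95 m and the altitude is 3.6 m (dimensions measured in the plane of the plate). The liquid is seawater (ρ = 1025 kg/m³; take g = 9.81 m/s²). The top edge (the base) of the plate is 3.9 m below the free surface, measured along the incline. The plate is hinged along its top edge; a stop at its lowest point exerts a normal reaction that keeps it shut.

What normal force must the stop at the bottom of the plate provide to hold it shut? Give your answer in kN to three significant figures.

γ = ρg = 1025 × 9.81 / 1000 = 10.05525 kN/m³.
Let θ = 70° be the plate's angle to the horizontal; measure y along the incline from where the plane meets the free surface. Vertical depth h = y·sinθ with sinθ = 0.939693.
With the apex down, the centroid sits h/3 = 3.6/3 = 1.2 m below the base (the top edge), so y_c = 3.9 + 1.2 = 5.1 m and h_c = 5.1 × 0.939693 = 4.79243 m.
A = ½ × 3.95 × 3.6 = 7.11 m².
Resultant F = γ·h_c·A = 10.05525 × 4.79243 × 7.11 = 342.624 kN.
I_c = b·h³/36 = 3.95 × 3.6³/36 = 5.1192 m⁴.
Centre of pressure: y_p = y_c + I_c/(y_c·A) = 5.1 + 5.1192/(5.1 × 7.11) = 5.1 + 0.141176 = 5.24118 m along the plane.
The resultant acts 1.2 + 0.141176 = 1.34118 m (along the plate) below the hinge at the top edge, so the moment about the hinge is M = F × 1.34118 = 342.624 × 1.34118 = 459.52 kN·m.
A normal force at the bottom, 3.6 m from the hinge, must supply this moment: P = 459.52/3.6 = 127.644 kN.

P ≈ 128 kN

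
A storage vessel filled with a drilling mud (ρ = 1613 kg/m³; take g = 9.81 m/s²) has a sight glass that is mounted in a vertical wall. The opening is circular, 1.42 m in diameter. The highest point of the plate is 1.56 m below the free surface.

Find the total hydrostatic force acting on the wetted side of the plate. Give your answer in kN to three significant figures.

γ = ρg = 1613 × 9.81 / 1000 = 15.82353 kN/m³.
The centroid is at the centre, 0.71 m below the top of the plate, so the centroid depth is h_c = 1.56 + 0.71 = 2.27 m.
A = π(0.71)² = 1.58368 m².
Resultant F = γ·h_c·A = 15.82353 × 2.27 × 1.58368 = 56.8849 kN.

F ≈ 56.9 kN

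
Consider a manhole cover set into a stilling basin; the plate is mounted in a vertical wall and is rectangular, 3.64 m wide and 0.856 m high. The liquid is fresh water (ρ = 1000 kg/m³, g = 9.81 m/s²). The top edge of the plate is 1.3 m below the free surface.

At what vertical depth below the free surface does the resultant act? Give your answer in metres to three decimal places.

h_p = 1.763 m

γ = ρg = 1000 × 9.81 = 9810 N/m³ = 9.81 kN/m³.
The centroid lies 0.856/2 = 0.428 m below the top edge, so the centroid depth is h_c = 1.3 + 0.428 = 1.728 m.
A = 3.64 × 0.856 = 3.11584 m².
Resultant F = γ·h_c·A = 9.81 × 1.728 × 3.11584 = 52.8187 kN.
I_c = b·h³/12 = 3.64 × 0.856³/12 = 0.190257 m⁴.
Centre of pressure: y_p = y_c + I_c/(y_c·A) = 1.728 + 0.190257/(1.728 × 3.11584) = 1.728 + 0.0353364 = 1.76334 m along the plane.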